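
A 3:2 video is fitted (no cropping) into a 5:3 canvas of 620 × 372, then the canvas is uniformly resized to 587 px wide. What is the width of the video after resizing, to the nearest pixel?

In the 620×372 frame the video fills the height: width = 372 × 3/2 ≈ 558.00 px.
The frame scales by 587/620 = 0.9468; 558.00 × 0.9468 ≈ 528.30 px.

528 px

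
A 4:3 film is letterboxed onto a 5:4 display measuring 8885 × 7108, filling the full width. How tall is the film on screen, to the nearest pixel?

6664 px

That makes the image 6663.75 px tall (8885 × 3/4).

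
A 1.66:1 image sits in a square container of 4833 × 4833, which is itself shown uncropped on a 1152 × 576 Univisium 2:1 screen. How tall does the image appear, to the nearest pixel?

347 px

Inside the 4833×4833 canvas the image is width-limited at 4833.00 × 2911.45.
The square canvas is height-limited in 1152×576, giving 576.00 × 576.00; scale factor 0.1192.
Applying the same ×0.1192: 2911.45 → 346.99.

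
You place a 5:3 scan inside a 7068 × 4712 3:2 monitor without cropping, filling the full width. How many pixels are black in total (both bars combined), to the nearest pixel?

That makes the image 4240.8000 px tall (7068 × 3/5).
4712 − 4240.8000 = 471.2000 px of bars.
That's 471.2000 × 7068 ≈ 3330442 black pixels.

3330442 pixels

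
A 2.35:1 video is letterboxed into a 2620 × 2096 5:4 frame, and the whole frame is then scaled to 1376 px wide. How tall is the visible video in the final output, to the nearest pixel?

586 px

Fitted into 2620×2096, the video spans the width; its height is 2620 / 2.350 ≈ 1114.89 px.
Resizing to 1376 px wide multiplies everything by 0.5252: 1114.89 → 585.53 px.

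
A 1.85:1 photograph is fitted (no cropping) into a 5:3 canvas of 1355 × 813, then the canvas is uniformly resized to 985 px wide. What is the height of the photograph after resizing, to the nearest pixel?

532 px

At 1355×813 the photograph is width-limited, so height = 1355 / 1.850 ≈ 732.43 px.
Scaling 1355 → 985 is ×0.7269, so the height becomes 732.43 × 0.7269 ≈ 532.43 px.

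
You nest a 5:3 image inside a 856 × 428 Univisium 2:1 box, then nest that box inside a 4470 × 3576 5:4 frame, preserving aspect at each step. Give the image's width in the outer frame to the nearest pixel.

First fit — 5:3 into 856×428 spans the height: 713.33 × 428.00.
Univisium 2:1 in 4470×3576: fills the width, so the intermediate becomes 4470.00 × 2235.00 — a scale of ×5.2220.
So the image's width is 713.33 × 5.2220 ≈ 3725.00.

3725 px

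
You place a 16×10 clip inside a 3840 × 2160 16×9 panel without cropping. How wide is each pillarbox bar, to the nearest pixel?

192 px

Since 1.600 < 1.778, the clip is height-limited.
Content width = 2160 × 16/10 ≈ 3456.00 px.
Leftover width: 3840 − 3456.00 = 384.00 px → 192.00 each side.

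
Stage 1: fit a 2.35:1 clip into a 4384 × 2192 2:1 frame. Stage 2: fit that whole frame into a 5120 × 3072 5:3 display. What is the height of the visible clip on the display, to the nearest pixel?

Inside the 4384×2192 canvas the clip is width-limited at 4384.00 × 1865.53.
The 2:1 canvas is width-limited in 5120×3072, giving 5120.00 × 2560.00; scale factor 1.1679.
Applying the same ×1.1679: 1865.53 → 2178.72.

2179 px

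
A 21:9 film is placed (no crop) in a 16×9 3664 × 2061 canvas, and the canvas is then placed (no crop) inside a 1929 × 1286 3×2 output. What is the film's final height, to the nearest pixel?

21:9 in 3664×2061: fills the width, so the film is 3664.00 × 1570.29.
Second fit — the 16×9 canvas into 1929×1286 spans the width: 1929.00 × 1085.06 (×0.5265 from 3664×2061).
Applying the same ×0.5265: 1570.29 → 826.71.

827 px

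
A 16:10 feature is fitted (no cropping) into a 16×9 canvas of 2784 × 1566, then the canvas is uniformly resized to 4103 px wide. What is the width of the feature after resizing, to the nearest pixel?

3693 px

At 2784×1566 the feature is height-limited, so width = 1566 × 16/10 ≈ 2505.60 px.
Resizing to 4103 px wide multiplies everything by 1.4738: 2505.60 → 3692.70 px.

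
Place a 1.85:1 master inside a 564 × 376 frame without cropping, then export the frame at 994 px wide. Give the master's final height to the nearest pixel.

At 564×376 the master is width-limited, so height = 564 / 1.850 ≈ 304.86 px.
The frame scales by 994/564 = 1.7624; 304.86 × 1.7624 ≈ 537.30 px.

537 px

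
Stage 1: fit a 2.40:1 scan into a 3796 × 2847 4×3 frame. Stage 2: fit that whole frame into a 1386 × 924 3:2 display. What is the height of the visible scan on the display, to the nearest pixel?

513 px

Inside the 3796×2847 canvas the scan is width-limited at 3796.00 × 1581.67.
4×3 in 1386×924: fills the height, so the intermediate becomes 1232.00 × 924.00 — a scale of ×0.3246.
So the scan's height is 1581.67 × 0.3246 ≈ 513.33.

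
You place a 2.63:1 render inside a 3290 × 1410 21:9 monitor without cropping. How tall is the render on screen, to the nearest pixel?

1251 px

2.63:1 (2.630) > 21:9 (2.333), so the render fills the width.
The render is 3290 / 2.630 ≈ 1250.95 px tall.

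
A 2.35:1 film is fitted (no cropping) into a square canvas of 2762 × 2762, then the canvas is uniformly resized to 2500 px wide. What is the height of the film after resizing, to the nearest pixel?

In the 2762×2762 frame the film fills the width: height = 2762 / 2.350 ≈ 1175.32 px.
Scaling 2762 → 2500 is ×0.9051, so the height becomes 1175.32 × 0.9051 ≈ 1063.83 px.

1064 px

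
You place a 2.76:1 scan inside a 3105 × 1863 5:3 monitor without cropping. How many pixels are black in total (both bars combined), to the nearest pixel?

2291490 pixels

Since 2.760 > 1.667, the scan is width-limited.
Content height = 3105 / 2.760 ≈ 1125.0000 px.
Leftover height: 1863 − 1125.0000 = 738.0000 px.
Bar area = 738.0000 × 3105 ≈ 2291490 px.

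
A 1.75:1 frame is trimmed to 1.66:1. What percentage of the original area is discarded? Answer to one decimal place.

1.66:1 is narrower than 1.75:1, so the crop keeps the full height and trims the width.
Fraction kept = (1.660)/(1.750) ≈ 94.86%, so 5.14% is lost.

5.1%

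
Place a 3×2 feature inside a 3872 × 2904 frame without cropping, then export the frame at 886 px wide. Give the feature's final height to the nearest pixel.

591 px

Fitted into 3872×2904, the feature spans the width; its height is 3872 × 2/3 ≈ 2581.33 px.
Resizing to 886 px wide multiplies everything by 0.2288: 2581.33 → 590.67 px.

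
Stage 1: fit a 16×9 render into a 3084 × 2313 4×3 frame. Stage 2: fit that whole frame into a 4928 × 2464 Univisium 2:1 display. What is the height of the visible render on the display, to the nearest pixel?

1848 px

First fit — 16×9 into 3084×2313 spans the width: 3084.00 × 1734.75.
4×3 in 4928×2464: fills the height, so the intermediate becomes 3285.33 × 2464.00 — a scale of ×1.0653.
The render scales with it: height 1734.75 × 1.0653 ≈ 1848.00.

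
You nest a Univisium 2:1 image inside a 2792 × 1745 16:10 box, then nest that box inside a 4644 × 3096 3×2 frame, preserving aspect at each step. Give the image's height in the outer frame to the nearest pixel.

First fit — Univisium 2:1 into 2792×1745 spans the width: 2792.00 × 1396.00.
The 16:10 canvas is width-limited in 4644×3096, giving 4644.00 × 2902.50; scale factor 1.6633.
So the image's height is 1396.00 × 1.6633 ≈ 2322.00.

2322 px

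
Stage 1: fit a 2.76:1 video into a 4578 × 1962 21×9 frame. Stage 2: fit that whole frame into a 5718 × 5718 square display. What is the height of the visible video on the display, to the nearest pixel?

2072 px

First fit — 2.76:1 into 4578×1962 spans the width: 4578.00 × 1658.70.
The 21×9 canvas is width-limited in 5718×5718, giving 5718.00 × 2450.57; scale factor 1.2490.
So the video's height is 1658.70 × 1.2490 ≈ 2071.74.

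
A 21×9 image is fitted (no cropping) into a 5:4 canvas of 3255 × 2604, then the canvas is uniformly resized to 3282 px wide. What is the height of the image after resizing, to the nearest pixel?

1407 px

At 3255×2604 the image is width-limited, so height = 3255 × 9/21 ≈ 1395.00 px.
Resizing to 3282 px wide multiplies everything by 1.0083: 1395.00 → 1406.57 px.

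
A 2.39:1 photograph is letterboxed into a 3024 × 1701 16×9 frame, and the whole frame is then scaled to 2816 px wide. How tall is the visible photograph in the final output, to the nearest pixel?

1178 px

In the 3024×1701 frame the photograph fills the width: height = 3024 / 2.390 ≈ 1265.27 px.
Resizing to 2816 px wide multiplies everything by 0.9312: 1265.27 → 1178.24 px.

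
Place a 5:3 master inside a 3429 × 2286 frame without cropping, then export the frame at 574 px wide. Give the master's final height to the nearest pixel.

Fitted into 3429×2286, the master spans the width; its height is 3429 × 3/5 ≈ 2057.40 px.
Resizing to 574 px wide multiplies everything by 0.1674: 2057.40 → 344.40 px.

344 px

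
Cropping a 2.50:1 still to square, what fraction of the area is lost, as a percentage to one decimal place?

60.0%

square is narrower than 2.50:1, so the crop keeps the full height and trims the width.
Fraction kept = (1.000)/(2.500) ≈ 40.00%, so 60.00% is lost.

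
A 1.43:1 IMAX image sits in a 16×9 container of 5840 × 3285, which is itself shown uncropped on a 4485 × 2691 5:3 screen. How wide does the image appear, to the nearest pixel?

3608 px

First fit — 1.43:1 IMAX into 5840×3285 spans the height: 4697.55 × 3285.00.
The 16×9 canvas is width-limited in 4485×2691, giving 4485.00 × 2522.81; scale factor 0.7680.
So the image's width is 4697.55 × 0.7680 ≈ 3607.62.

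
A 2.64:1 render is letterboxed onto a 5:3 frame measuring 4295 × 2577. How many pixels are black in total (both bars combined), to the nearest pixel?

2.64:1 (2.640) > 5:3 (1.667), so the render fills the width.
Content height = 4295 / 2.640 ≈ 1626.8939 px.
Leftover height: 2577 − 1626.8939 = 950.1061 px.
Across the 4295-px span: 950.1061 × 4295 ≈ 4080706 px.

4080706 pixels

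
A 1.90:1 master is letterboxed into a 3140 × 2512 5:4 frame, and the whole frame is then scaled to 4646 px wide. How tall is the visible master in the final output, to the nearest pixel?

In the 3140×2512 frame the master fills the width: height = 3140 / 1.900 ≈ 1652.63 px.
Scaling 3140 → 4646 is ×1.4796, so the height becomes 1652.63 × 1.4796 ≈ 2445.26 px.

2445 px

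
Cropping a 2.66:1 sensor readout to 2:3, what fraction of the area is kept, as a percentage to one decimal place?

25.1%

The height stays; only width is cut (since 2:3 is narrower than 2.66:1).
Area ratio = (0.667)/(2.660) = 25.06% retained.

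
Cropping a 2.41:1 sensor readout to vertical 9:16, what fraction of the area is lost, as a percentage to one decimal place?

76.7%

vertical 9:16 is narrower than 2.41:1, so the crop keeps the full height and trims the width.
Area ratio = (0.562)/(2.410) = 23.34%; the remaining 76.66% is cropped out.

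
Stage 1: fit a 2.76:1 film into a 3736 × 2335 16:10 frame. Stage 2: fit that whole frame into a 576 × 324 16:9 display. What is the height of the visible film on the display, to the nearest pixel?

2.76:1 in 3736×2335: fills the width, so the film is 3736.00 × 1353.62.
The 16:10 canvas is height-limited in 576×324, giving 518.40 × 324.00; scale factor 0.1388.
The film scales with it: height 1353.62 × 0.1388 ≈ 187.83.

188 px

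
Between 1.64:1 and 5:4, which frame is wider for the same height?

1.64 and 5:4 = 1.25; 1.64 > 1.25.

1.64:1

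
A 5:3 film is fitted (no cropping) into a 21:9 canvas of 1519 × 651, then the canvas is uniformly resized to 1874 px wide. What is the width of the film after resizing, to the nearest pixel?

1339 px

Fitted into 1519×651, the film spans the height; its width is 651 × 5/3 ≈ 1085.00 px.
The frame scales by 1874/1519 = 1.2337; 1085.00 × 1.2337 ≈ 1338.57 px.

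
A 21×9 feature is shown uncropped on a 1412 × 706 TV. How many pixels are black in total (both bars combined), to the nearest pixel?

142410 pixels

21×9 is wider than 2:1, so it spans the full width.
Content height = 1412 × 9/21 ≈ 605.1429 px.
Leftover height: 706 − 605.1429 = 100.8571 px.
Across the 1412-px span: 100.8571 × 1412 ≈ 142410 px.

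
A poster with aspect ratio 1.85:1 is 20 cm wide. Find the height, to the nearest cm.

11 cm

Height = 20 / 1.850 = 10.81.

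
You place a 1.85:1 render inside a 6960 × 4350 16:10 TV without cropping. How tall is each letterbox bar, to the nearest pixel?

Since 1.850 > 1.600, the render is width-limited.
That makes the image 3762.16 px tall (6960 / 1.850).
Leftover height: 4350 − 3762.16 = 587.84 px → 293.92 each side.

294 px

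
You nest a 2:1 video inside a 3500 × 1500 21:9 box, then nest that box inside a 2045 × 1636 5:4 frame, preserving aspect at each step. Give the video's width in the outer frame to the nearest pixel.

First fit — 2:1 into 3500×1500 spans the height: 3000.00 × 1500.00.
Second fit — the 21:9 canvas into 2045×1636 spans the width: 2045.00 × 876.43 (×0.5843 from 3500×1500).
The video scales with it: width 3000.00 × 0.5843 ≈ 1752.86.

1753 px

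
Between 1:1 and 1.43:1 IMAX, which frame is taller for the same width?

1:1

1 and 1.43; 1.43 > 1. The smaller width-to-height ratio is the taller frame.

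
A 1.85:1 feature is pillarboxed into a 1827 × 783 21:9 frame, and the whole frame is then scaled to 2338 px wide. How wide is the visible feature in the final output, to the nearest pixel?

1854 px

At 1827×783 the feature is height-limited, so width = 783 × 1.850 ≈ 1448.55 px.
Resizing to 2338 px wide multiplies everything by 1.2797: 1448.55 → 1853.70 px.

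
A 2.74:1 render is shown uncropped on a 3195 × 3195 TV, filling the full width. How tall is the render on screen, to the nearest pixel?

That makes the image 1166.06 px tall (3195 / 2.740).

1166 px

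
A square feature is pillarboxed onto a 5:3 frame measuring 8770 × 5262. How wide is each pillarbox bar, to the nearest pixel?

1754 px

square (1.000) < 5:3 (1.667), so the feature fills the height.
The feature is 5262 × 1/1 ≈ 5262.00 px wide.
8770 − 5262.00 = 3508.00 px of bars (1754.00 each).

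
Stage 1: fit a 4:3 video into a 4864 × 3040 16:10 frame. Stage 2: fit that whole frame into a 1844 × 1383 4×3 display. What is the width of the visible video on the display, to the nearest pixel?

1537 px

Inside the 4864×3040 canvas the video is height-limited at 4053.33 × 3040.00.
The 16:10 canvas is width-limited in 1844×1383, giving 1844.00 × 1152.50; scale factor 0.3791.
So the video's width is 4053.33 × 0.3791 ≈ 1536.67.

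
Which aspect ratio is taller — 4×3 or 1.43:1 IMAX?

4×3

4×3 = 1.333 and 1.43; 1.43 > 1.333. The smaller width-to-height ratio is the taller frame.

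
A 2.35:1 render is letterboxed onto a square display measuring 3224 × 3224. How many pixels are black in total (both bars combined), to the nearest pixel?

5971122 pixels

Since 2.350 > 1.000, the render is width-limited.
The render is 3224 / 2.350 ≈ 1371.9149 px tall.
Black = 3224 − 1371.9149 = 1852.0851 px.
Across the 3224-px span: 1852.0851 × 3224 ≈ 5971122 px.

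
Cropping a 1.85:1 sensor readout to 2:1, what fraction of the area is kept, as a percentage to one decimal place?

92.5%

2:1 is wider than 1.85:1, so the crop keeps the full width and trims the height.
(1.850)/(2.000) ≈ 0.925 of the area survives.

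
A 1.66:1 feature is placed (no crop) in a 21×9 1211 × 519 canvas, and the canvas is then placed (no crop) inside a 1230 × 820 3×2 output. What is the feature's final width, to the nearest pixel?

First fit — 1.66:1 into 1211×519 spans the height: 861.54 × 519.00.
Second fit — the 21×9 canvas into 1230×820 spans the width: 1230.00 × 527.14 (×1.0157 from 1211×519).
Applying the same ×1.0157: 861.54 → 875.06.

875 px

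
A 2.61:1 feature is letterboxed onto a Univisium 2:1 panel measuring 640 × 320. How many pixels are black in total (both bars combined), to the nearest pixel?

Since 2.610 > 2.000, the feature is width-limited.
That makes the image 245.2107 px tall (640 / 2.610).
Black = 320 − 245.2107 = 74.7893 px.
That's 74.7893 × 640 ≈ 47865 black pixels.

47865 pixels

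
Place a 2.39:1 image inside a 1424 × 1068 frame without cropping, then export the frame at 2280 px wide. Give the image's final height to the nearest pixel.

954 px

Fitted into 1424×1068, the image spans the width; its height is 1424 / 2.390 ≈ 595.82 px.
Scaling 1424 → 2280 is ×1.6011, so the height becomes 595.82 × 1.6011 ≈ 953.97 px.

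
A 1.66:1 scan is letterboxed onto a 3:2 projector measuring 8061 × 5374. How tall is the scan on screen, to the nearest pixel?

4856 px

1.66:1 (1.660) > 3:2 (1.500), so the scan fills the width.
The scan is 8061 / 1.660 ≈ 4856.02 px tall.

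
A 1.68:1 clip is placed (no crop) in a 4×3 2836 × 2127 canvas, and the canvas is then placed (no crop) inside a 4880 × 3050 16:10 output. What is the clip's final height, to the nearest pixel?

First fit — 1.68:1 into 2836×2127 spans the width: 2836.00 × 1688.10.
The 4×3 canvas is height-limited in 4880×3050, giving 4066.67 × 3050.00; scale factor 1.4339.
Applying the same ×1.4339: 1688.10 → 2420.63.

2421 px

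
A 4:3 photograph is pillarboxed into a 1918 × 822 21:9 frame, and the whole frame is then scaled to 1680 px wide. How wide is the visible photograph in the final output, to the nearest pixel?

Fitted into 1918×822, the photograph spans the height; its width is 822 × 4/3 ≈ 1096.00 px.
Scaling 1918 → 1680 is ×0.8759, so the width becomes 1096.00 × 0.8759 ≈ 960.00 px.

960 px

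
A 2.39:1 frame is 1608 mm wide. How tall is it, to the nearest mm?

1608 / 2.390 = 672.80.

673 mm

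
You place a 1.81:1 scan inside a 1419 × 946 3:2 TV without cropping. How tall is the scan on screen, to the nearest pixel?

1.81:1 (1.810) > 3:2 (1.500), so the scan fills the width.
The scan is 1419 / 1.810 ≈ 783.98 px tall.

784 px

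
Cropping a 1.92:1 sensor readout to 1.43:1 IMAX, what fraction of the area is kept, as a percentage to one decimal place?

The height stays; only width is cut (since 1.43:1 IMAX is narrower than 1.92:1).
Fraction kept = (1.430)/(1.920) ≈ 74.48%.

74.5%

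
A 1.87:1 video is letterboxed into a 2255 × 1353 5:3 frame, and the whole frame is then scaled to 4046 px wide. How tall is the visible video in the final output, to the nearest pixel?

At 2255×1353 the video is width-limited, so height = 2255 / 1.870 ≈ 1205.88 px.
Scaling 2255 → 4046 is ×1.7942, so the height becomes 1205.88 × 1.7942 ≈ 2163.64 px.

2164 px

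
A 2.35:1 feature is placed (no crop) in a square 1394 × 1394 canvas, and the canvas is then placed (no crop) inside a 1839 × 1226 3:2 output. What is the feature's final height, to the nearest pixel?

Inside the 1394×1394 canvas the feature is width-limited at 1394.00 × 593.19.
square in 1839×1226: fills the height, so the intermediate becomes 1226.00 × 1226.00 — a scale of ×0.8795.
The feature scales with it: height 593.19 × 0.8795 ≈ 521.70.

522 px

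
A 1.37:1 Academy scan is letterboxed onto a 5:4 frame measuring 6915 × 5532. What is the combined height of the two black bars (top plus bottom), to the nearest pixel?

485 px

1.37:1 Academy (1.370) > 5:4 (1.250), so the scan fills the width.
That makes the image 5047.45 px tall (6915 / 1.370).
5532 − 5047.45 = 484.55 px of bars.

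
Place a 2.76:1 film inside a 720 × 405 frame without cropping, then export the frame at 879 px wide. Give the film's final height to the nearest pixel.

Fitted into 720×405, the film spans the width; its height is 720 / 2.760 ≈ 260.87 px.
The frame scales by 879/720 = 1.2208; 260.87 × 1.2208 ≈ 318.48 px.

318 px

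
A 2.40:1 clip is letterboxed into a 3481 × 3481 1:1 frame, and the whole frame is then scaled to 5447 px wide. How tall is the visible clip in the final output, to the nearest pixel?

2270 px

Fitted into 3481×3481, the clip spans the width; its height is 3481 / 2.400 ≈ 1450.42 px.
The frame scales by 5447/3481 = 1.5648; 1450.42 × 1.5648 ≈ 2269.58 px.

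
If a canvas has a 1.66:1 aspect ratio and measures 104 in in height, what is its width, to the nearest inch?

Width = 104 × 1.660 = 172.64.

173 in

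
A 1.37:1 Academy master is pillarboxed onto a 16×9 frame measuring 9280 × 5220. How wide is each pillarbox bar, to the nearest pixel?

1.37:1 Academy (1.370) < 16×9 (1.778), so the master fills the height.
The master is 5220 × 1.370 ≈ 7151.40 px wide.
Leftover width: 9280 − 7151.40 = 2128.60 px → 1064.30 each side.

1064 px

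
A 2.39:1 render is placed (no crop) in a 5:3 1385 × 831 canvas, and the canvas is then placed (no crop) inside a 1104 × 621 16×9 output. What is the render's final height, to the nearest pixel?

First fit — 2.39:1 into 1385×831 spans the width: 1385.00 × 579.50.
5:3 in 1104×621: fills the height, so the intermediate becomes 1035.00 × 621.00 — a scale of ×0.7473.
The render scales with it: height 579.50 × 0.7473 ≈ 433.05.

433 px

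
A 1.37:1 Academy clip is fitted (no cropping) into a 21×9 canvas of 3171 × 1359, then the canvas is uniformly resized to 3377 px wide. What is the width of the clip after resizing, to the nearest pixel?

Fitted into 3171×1359, the clip spans the height; its width is 1359 × 1.370 ≈ 1861.83 px.
Scaling 3171 → 3377 is ×1.0650, so the width becomes 1861.83 × 1.0650 ≈ 1982.78 px.

1983 px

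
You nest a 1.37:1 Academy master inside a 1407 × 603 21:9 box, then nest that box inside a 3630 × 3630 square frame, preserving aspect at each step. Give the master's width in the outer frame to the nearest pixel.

2131 px

Inside the 1407×603 canvas the master is height-limited at 826.11 × 603.00.
Second fit — the 21:9 canvas into 3630×3630 spans the width: 3630.00 × 1555.71 (×2.5800 from 1407×603).
Applying the same ×2.5800: 826.11 → 2131.33.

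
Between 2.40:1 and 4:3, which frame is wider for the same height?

2.40:1

2.4 and 4:3 = 1.333; 2.4 > 1.333.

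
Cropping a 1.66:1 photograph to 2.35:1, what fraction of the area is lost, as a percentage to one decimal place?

29.4%

Going from 1.66:1 to 2.35:1 means cutting height while keeping width.
Fraction kept = (1.660)/(2.350) ≈ 70.64%, so 29.36% is lost.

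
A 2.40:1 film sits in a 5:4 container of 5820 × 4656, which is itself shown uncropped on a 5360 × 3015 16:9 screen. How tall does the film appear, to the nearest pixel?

1570 px

Inside the 5820×4656 canvas the film is width-limited at 5820.00 × 2425.00.
Second fit — the 5:4 canvas into 5360×3015 spans the height: 3768.75 × 3015.00 (×0.6476 from 5820×4656).
The film scales with it: height 2425.00 × 0.6476 ≈ 1570.31.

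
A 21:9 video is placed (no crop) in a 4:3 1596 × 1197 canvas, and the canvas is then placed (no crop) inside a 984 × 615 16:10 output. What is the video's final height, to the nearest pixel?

First fit — 21:9 into 1596×1197 spans the width: 1596.00 × 684.00.
Second fit — the 4:3 canvas into 984×615 spans the height: 820.00 × 615.00 (×0.5138 from 1596×1197).
The video scales with it: height 684.00 × 0.5138 ≈ 351.43.

351 px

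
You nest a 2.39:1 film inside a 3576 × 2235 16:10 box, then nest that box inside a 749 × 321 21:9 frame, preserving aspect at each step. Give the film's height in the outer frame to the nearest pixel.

Inside the 3576×2235 canvas the film is width-limited at 3576.00 × 1496.23.
16:10 in 749×321: fills the height, so the intermediate becomes 513.60 × 321.00 — a scale of ×0.1436.
So the film's height is 1496.23 × 0.1436 ≈ 214.90.

215 px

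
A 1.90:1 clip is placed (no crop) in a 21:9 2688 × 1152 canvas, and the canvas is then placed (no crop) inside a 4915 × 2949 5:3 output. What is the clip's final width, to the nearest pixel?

4002 px

First fit — 1.90:1 into 2688×1152 spans the height: 2188.80 × 1152.00.
21:9 in 4915×2949: fills the width, so the intermediate becomes 4915.00 × 2106.43 — a scale of ×1.8285.
The clip scales with it: width 2188.80 × 1.8285 ≈ 4002.21.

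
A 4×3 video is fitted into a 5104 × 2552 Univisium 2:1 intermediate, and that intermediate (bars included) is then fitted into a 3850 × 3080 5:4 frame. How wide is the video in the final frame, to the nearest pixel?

2567 px

Inside the 5104×2552 canvas the video is height-limited at 3402.67 × 2552.00.
The Univisium 2:1 canvas is width-limited in 3850×3080, giving 3850.00 × 1925.00; scale factor 0.7543.
Applying the same ×0.7543: 3402.67 → 2566.67.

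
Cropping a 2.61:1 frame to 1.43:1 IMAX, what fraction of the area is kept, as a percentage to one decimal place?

54.8%

The height stays; only width is cut (since 1.43:1 IMAX is narrower than 2.61:1).
(1.430)/(2.610) ≈ 0.548 of the area survives.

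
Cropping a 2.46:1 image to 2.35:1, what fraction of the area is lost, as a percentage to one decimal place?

The height stays; only width is cut (since 2.35:1 is narrower than 2.46:1).
(2.350)/(2.460) ≈ 0.955 of the area survives, leaving 4.47% discarded.

4.5%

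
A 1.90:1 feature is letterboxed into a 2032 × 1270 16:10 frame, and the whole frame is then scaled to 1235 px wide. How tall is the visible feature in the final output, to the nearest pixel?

650 px

In the 2032×1270 frame the feature fills the width: height = 2032 / 1.900 ≈ 1069.47 px.
Resizing to 1235 px wide multiplies everything by 0.6078: 1069.47 → 650.00 px.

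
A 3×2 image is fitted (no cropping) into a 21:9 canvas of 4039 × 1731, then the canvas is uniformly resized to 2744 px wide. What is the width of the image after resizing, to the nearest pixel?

At 4039×1731 the image is height-limited, so width = 1731 × 3/2 ≈ 2596.50 px.
Scaling 4039 → 2744 is ×0.6794, so the width becomes 2596.50 × 0.6794 ≈ 1764.00 px.

1764 px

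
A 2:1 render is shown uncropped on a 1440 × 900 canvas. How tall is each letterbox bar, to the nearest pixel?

2:1 (2.000) > 16×10 (1.600), so the render fills the width.
That makes the image 720.00 px tall (1440 × 1/2).
900 − 720.00 = 180.00 px of bars (90.00 each).

90 px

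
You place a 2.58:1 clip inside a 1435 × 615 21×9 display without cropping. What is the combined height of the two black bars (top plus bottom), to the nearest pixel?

2.58:1 (2.580) > 21×9 (2.333), so the clip fills the width.
The clip is 1435 / 2.580 ≈ 556.20 px tall.
Black = 615 − 556.20 = 58.80 px.

59 px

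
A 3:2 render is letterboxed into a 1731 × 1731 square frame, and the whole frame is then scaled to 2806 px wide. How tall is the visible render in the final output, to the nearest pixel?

1871 px

At 1731×1731 the render is width-limited, so height = 1731 × 2/3 ≈ 1154.00 px.
Resizing to 2806 px wide multiplies everything by 1.6210: 1154.00 → 1870.67 px.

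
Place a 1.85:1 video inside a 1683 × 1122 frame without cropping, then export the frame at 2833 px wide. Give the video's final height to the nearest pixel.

1531 px

At 1683×1122 the video is width-limited, so height = 1683 / 1.850 ≈ 909.73 px.
Scaling 1683 → 2833 is ×1.6833, so the height becomes 909.73 × 1.6833 ≈ 1531.35 px.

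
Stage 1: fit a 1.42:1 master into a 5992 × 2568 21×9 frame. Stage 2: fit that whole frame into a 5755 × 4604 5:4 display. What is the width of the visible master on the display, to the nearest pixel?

First fit — 1.42:1 into 5992×2568 spans the height: 3646.56 × 2568.00.
The 21×9 canvas is width-limited in 5755×4604, giving 5755.00 × 2466.43; scale factor 0.9604.
So the master's width is 3646.56 × 0.9604 ≈ 3502.33.

3502 px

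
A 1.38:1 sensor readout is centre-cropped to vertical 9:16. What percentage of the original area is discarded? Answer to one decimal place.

Going from 1.38:1 to vertical 9:16 means cutting width while keeping height.
Area ratio = (0.562)/(1.380) = 40.76%; the remaining 59.24% is cropped out.

59.2%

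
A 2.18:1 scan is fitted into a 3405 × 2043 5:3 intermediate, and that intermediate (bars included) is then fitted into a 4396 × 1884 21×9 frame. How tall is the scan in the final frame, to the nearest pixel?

1440 px

First fit — 2.18:1 into 3405×2043 spans the width: 3405.00 × 1561.93.
5:3 in 4396×1884: fills the height, so the intermediate becomes 3140.00 × 1884.00 — a scale of ×0.9222.
The scan scales with it: height 1561.93 × 0.9222 ≈ 1440.37.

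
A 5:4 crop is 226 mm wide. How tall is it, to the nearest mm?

181 mm

226·4/5 = 180.80.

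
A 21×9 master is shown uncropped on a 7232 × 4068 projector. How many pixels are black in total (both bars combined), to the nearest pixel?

Since 2.333 > 1.778, the master is width-limited.
That makes the image 3099.4286 px tall (7232 × 9/21).
Black = 4068 − 3099.4286 = 968.5714 px.
Across the 7232-px span: 968.5714 × 7232 ≈ 7004709 px.

7004709 pixels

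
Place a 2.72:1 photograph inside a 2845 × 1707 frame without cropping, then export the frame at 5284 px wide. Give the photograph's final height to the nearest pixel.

At 2845×1707 the photograph is width-limited, so height = 2845 / 2.720 ≈ 1045.96 px.
The frame scales by 5284/2845 = 1.8573; 1045.96 × 1.8573 ≈ 1942.65 px.

1943 px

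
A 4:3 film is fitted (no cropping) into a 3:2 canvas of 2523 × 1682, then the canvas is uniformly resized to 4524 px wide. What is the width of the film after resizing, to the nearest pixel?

Fitted into 2523×1682, the film spans the height; its width is 1682 × 4/3 ≈ 2242.67 px.
Resizing to 4524 px wide multiplies everything by 1.7931: 2242.67 → 4021.33 px.

4021 px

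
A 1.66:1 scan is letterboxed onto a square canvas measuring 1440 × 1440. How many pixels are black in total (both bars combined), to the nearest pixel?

824443 pixels

1.66:1 (1.660) > square (1.000), so the scan fills the width.
Content height = 1440 / 1.660 ≈ 867.4699 px.
Leftover height: 1440 − 867.4699 = 572.5301 px.
That's 572.5301 × 1440 ≈ 824443 black pixels.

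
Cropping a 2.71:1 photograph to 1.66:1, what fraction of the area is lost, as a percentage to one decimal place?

38.7%

1.66:1 is narrower than 2.71:1, so the crop keeps the full height and trims the width.
Fraction kept = (1.660)/(2.710) ≈ 61.25%, so 38.75% is lost.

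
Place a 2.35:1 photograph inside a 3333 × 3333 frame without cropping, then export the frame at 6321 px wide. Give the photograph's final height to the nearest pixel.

At 3333×3333 the photograph is width-limited, so height = 3333 / 2.350 ≈ 1418.30 px.
Resizing to 6321 px wide multiplies everything by 1.8965: 1418.30 → 2689.79 px.

2690 px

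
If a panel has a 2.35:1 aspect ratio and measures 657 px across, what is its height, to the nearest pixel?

280 px

Height = 657 / 2.350 = 279.57.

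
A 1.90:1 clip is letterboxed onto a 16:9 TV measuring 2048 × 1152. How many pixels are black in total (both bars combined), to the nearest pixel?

Since 1.900 > 1.778, the clip is width-limited.
That makes the image 1077.8947 px tall (2048 / 1.900).
Black = 1152 − 1077.8947 = 74.1053 px.
Bar area = 74.1053 × 2048 ≈ 151768 px.

151768 pixels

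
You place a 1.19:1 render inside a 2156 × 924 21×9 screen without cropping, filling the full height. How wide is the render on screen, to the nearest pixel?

1100 px

Content width = 924 × 1.190 ≈ 1099.56 px.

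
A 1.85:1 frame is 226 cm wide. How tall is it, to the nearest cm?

226 / 1.850 = 122.16.

122 cm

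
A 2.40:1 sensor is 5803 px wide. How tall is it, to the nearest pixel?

At 2.40:1, 5803 / 2.400 ≈ 2417.92.

2418 px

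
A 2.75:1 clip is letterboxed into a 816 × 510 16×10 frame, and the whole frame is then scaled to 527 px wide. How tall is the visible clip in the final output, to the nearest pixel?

In the 816×510 frame the clip fills the width: height = 816 / 2.750 ≈ 296.73 px.
Scaling 816 → 527 is ×0.6458, so the height becomes 296.73 × 0.6458 ≈ 191.64 px.

192 px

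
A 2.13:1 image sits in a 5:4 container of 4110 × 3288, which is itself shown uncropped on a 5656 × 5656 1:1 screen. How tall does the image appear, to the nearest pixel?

Inside the 4110×3288 canvas the image is width-limited at 4110.00 × 1929.58.
Second fit — the 5:4 canvas into 5656×5656 spans the width: 5656.00 × 4524.80 (×1.3762 from 4110×3288).
The image scales with it: height 1929.58 × 1.3762 ≈ 2655.40.

2655 px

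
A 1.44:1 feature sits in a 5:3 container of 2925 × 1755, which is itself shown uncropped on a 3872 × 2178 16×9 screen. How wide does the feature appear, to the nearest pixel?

First fit — 1.44:1 into 2925×1755 spans the height: 2527.20 × 1755.00.
Second fit — the 5:3 canvas into 3872×2178 spans the height: 3630.00 × 2178.00 (×1.2410 from 2925×1755).
So the feature's width is 2527.20 × 1.2410 ≈ 3136.32.

3136 px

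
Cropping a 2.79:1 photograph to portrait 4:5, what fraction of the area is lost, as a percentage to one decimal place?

71.3%

portrait 4:5 is narrower than 2.79:1, so the crop keeps the full height and trims the width.
(0.800)/(2.790) ≈ 0.287 of the area survives, leaving 71.33% discarded.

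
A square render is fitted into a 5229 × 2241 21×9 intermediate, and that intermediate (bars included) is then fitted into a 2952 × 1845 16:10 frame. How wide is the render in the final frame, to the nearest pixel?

1265 px

square in 5229×2241: fills the height, so the render is 2241.00 × 2241.00.
Second fit — the 21×9 canvas into 2952×1845 spans the width: 2952.00 × 1265.14 (×0.5645 from 5229×2241).
So the render's width is 2241.00 × 0.5645 ≈ 1265.14.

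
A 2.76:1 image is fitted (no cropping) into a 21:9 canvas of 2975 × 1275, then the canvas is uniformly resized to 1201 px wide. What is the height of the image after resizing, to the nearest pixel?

Fitted into 2975×1275, the image spans the width; its height is 2975 / 2.760 ≈ 1077.90 px.
The frame scales by 1201/2975 = 0.4037; 1077.90 × 0.4037 ≈ 435.14 px.

435 px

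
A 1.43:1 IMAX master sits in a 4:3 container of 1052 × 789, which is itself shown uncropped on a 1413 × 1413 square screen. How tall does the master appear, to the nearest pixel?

988 px

Inside the 1052×789 canvas the master is width-limited at 1052.00 × 735.66.
Second fit — the 4:3 canvas into 1413×1413 spans the width: 1413.00 × 1059.75 (×1.3432 from 1052×789).
So the master's height is 735.66 × 1.3432 ≈ 988.11.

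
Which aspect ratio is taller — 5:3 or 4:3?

5:3 = 1.667 and 4:3 = 1.333; 1.667 > 1.333. The smaller width-to-height ratio is the taller frame.

4:3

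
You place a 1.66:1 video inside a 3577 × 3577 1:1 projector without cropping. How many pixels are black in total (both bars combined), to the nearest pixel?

5087140 pixels

1.66:1 is wider than 1:1, so it spans the full width.
That makes the image 2154.8193 px tall (3577 / 1.660).
3577 − 2154.8193 = 1422.1807 px of bars.
Bar area = 1422.1807 × 3577 ≈ 5087140 px.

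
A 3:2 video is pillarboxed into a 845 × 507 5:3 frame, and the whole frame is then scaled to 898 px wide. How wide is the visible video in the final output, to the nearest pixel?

In the 845×507 frame the video fills the height: width = 507 × 3/2 ≈ 760.50 px.
The frame scales by 898/845 = 1.0627; 760.50 × 1.0627 ≈ 808.20 px.

808 px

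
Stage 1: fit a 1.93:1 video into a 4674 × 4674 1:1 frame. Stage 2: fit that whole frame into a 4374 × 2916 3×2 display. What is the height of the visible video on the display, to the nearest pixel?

1511 px

Inside the 4674×4674 canvas the video is width-limited at 4674.00 × 2421.76.
Second fit — the 1:1 canvas into 4374×2916 spans the height: 2916.00 × 2916.00 (×0.6239 from 4674×4674).
Applying the same ×0.6239: 2421.76 → 1510.88.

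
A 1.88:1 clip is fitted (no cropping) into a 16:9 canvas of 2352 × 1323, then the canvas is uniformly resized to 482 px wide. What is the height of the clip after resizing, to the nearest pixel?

Fitted into 2352×1323, the clip spans the width; its height is 2352 / 1.880 ≈ 1251.06 px.
Scaling 2352 → 482 is ×0.2049, so the height becomes 1251.06 × 0.2049 ≈ 256.38 px.

256 px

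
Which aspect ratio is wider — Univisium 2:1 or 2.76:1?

2.76:1

Univisium 2:1 = 2 and 2.76; 2.76 > 2.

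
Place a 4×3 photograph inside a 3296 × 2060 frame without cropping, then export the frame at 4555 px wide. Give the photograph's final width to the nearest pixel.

Fitted into 3296×2060, the photograph spans the height; its width is 2060 × 4/3 ≈ 2746.67 px.
The frame scales by 4555/3296 = 1.3820; 2746.67 × 1.3820 ≈ 3795.83 px.

3796 px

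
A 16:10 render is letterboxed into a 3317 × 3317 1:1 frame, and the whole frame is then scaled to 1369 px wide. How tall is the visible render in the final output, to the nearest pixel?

856 px

At 3317×3317 the render is width-limited, so height = 3317 × 10/16 ≈ 2073.12 px.
Scaling 3317 → 1369 is ×0.4127, so the height becomes 2073.12 × 0.4127 ≈ 855.62 px.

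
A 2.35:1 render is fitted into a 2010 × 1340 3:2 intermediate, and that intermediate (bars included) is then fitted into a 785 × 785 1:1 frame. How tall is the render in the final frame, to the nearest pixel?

334 px

2.35:1 in 2010×1340: fills the width, so the render is 2010.00 × 855.32.
Second fit — the 3:2 canvas into 785×785 spans the width: 785.00 × 523.33 (×0.3905 from 2010×1340).
So the render's height is 855.32 × 0.3905 ≈ 334.04.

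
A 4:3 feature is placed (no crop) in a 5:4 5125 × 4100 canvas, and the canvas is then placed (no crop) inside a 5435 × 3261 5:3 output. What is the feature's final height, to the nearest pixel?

3057 px

4:3 in 5125×4100: fills the width, so the feature is 5125.00 × 3843.75.
5:4 in 5435×3261: fills the height, so the intermediate becomes 4076.25 × 3261.00 — a scale of ×0.7954.
Applying the same ×0.7954: 3843.75 → 3057.19.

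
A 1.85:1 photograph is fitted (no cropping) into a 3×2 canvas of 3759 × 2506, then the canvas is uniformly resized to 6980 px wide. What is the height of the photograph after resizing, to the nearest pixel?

3773 px

Fitted into 3759×2506, the photograph spans the width; its height is 3759 / 1.850 ≈ 2031.89 px.
Resizing to 6980 px wide multiplies everything by 1.8569: 2031.89 → 3772.97 px.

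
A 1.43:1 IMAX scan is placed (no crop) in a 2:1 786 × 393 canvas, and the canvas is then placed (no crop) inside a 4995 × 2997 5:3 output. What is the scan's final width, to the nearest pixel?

1.43:1 IMAX in 786×393: fills the height, so the scan is 561.99 × 393.00.
The 2:1 canvas is width-limited in 4995×2997, giving 4995.00 × 2497.50; scale factor 6.3550.
So the scan's width is 561.99 × 6.3550 ≈ 3571.43.

3571 px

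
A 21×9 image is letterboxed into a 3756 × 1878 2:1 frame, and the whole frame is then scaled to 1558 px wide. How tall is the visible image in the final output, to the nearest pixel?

Fitted into 3756×1878, the image spans the width; its height is 3756 × 9/21 ≈ 1609.71 px.
Resizing to 1558 px wide multiplies everything by 0.4148: 1609.71 → 667.71 px.

668 px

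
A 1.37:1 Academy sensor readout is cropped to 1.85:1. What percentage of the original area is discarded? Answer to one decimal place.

Going from 1.37:1 Academy to 1.85:1 means cutting height while keeping width.
(1.370)/(1.850) ≈ 0.741 of the area survives, leaving 25.95% discarded.

25.9%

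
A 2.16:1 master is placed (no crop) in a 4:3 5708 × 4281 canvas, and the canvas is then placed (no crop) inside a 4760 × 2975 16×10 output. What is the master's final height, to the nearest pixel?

1836 px

Inside the 5708×4281 canvas the master is width-limited at 5708.00 × 2642.59.
4:3 in 4760×2975: fills the height, so the intermediate becomes 3966.67 × 2975.00 — a scale of ×0.6949.
The master scales with it: height 2642.59 × 0.6949 ≈ 1836.42.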